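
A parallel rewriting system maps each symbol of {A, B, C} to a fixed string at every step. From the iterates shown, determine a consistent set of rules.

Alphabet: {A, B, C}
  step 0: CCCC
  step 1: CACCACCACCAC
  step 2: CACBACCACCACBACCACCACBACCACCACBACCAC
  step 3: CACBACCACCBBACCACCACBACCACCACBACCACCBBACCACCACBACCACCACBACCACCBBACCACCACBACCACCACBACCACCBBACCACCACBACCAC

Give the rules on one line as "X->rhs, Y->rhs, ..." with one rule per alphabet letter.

A->BAC, B->CB, C->CAC

  step 2 ⇒ step 3: CACBACCACCACBACCACCACBACCACCACBACCAC ⇒ CAC·BAC·CAC·CB·BAC·CAC·CAC·BAC·CAC·CAC·BAC·CAC·CB·BAC·CAC·CAC·BAC·CAC·CAC·BAC·CAC·CB·BAC·CAC·CAC·BAC·CAC·CAC·BAC·CAC·CB·BAC·CAC·CAC·BAC·CAC
    A ↦ BAC
    B ↦ CB
    C ↦ CAC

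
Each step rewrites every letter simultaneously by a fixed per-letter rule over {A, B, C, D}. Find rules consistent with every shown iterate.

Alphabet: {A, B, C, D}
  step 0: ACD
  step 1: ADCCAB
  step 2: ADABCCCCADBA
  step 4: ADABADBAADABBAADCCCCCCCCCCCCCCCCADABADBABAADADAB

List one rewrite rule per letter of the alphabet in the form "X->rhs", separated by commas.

  step 1 ⇒ step 2: ADCCAB ⇒ AD·AB·CC·CC·AD·BA
    A ↦ AD
    B ↦ BA
    C ↦ CC
    D ↦ AB

A->AD, B->BA, C->CC, D->AB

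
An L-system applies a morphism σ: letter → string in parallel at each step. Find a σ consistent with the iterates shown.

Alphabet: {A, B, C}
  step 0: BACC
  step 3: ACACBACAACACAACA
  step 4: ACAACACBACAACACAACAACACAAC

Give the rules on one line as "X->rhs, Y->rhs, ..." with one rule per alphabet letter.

A->AC, B->CB, C->A

  step 3 ⇒ step 4: ACACBACAACACAACA ⇒ AC·A·AC·A·CB·AC·A·AC·AC·A·AC·A·AC·AC·A·AC
    A ↦ AC
    B ↦ CB
    C ↦ A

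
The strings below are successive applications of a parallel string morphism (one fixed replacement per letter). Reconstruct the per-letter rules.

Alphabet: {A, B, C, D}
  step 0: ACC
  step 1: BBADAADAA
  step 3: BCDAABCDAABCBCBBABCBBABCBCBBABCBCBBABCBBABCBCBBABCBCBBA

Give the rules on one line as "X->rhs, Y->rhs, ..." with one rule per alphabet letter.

  step 0 ⇒ step 1: ACC ⇒ BBA·DAA·DAA
    A ↦ BBA
    C ↦ DAA
    B ↦ BC  (constrained at step 1)
    D ↦ BA  (constrained at step 1)

A->BBA, B->BC, C->DAA, D->BA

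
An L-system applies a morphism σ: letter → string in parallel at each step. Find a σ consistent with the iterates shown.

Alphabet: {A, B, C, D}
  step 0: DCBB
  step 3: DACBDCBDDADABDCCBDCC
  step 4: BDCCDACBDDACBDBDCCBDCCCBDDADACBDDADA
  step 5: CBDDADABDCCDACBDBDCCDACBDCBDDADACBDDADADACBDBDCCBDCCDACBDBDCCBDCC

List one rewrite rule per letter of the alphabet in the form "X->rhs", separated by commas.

A->CC, B->C, C->DA, D->BD

  step 4 ⇒ step 5: BDCCDACBDDACBDBDCCBDCCCBDDADACBDDADA ⇒ C·BD·DA·DA·BD·CC·DA·C·BD·BD·CC·DA·C·BD·C·BD·DA·DA·C·BD·DA·DA·DA·C·BD·BD·CC·BD·CC·DA·C·BD·BD·CC·BD·CC
    A ↦ CC
    B ↦ C
    C ↦ DA
    D ↦ BD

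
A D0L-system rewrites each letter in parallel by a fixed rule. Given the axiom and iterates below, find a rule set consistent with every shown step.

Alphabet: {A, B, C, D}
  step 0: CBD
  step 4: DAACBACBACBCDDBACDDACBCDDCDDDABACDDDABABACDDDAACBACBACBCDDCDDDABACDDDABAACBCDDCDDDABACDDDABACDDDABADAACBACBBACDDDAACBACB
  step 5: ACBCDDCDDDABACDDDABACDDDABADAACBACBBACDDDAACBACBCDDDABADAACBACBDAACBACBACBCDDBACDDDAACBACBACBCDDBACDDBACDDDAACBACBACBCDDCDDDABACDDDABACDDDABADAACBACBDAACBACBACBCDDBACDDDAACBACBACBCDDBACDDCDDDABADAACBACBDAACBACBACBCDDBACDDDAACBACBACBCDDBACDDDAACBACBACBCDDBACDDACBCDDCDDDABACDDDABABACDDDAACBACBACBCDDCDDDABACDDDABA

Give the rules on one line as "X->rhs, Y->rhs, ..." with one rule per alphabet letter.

A->CDD, B->BA, C->DA, D->ACB

  step 4 ⇒ step 5: DAACBACBACBCDDBACDDACBCDDCDDDABACDDDABABACDDDAACBACBACBCDDCDDDABACDDDABAACBCDDCDDDABACDDDABACDDDABADAACBACBBACDDDAACBACB ⇒ ACB·CDD·CDD·DA·BA·CDD·DA·BA·CDD·DA·BA·DA·ACB·ACB·BA·CDD·DA·ACB·ACB·CDD·DA·BA·DA·ACB·ACB·DA·ACB·ACB·ACB·CDD·BA·CDD·DA·ACB·ACB·ACB·CDD·BA·CDD·BA·CDD·DA·ACB·ACB·ACB·CDD·CDD·DA·BA·CDD·DA·BA·CDD·DA·BA·DA·ACB·ACB·DA·ACB·ACB·ACB·CDD·BA·CDD·DA·ACB·ACB·ACB·CDD·BA·CDD·CDD·DA·BA·DA·ACB·ACB·DA·ACB·ACB·ACB·CDD·BA·CDD·DA·ACB·ACB·ACB·CDD·BA·CDD·DA·ACB·ACB·ACB·CDD·BA·CDD·ACB·CDD·CDD·DA·BA·CDD·DA·BA·BA·CDD·DA·ACB·ACB·ACB·CDD·CDD·DA·BA·CDD·DA·BA
    A ↦ CDD
    B ↦ BA
    C ↦ DA
    D ↦ ACB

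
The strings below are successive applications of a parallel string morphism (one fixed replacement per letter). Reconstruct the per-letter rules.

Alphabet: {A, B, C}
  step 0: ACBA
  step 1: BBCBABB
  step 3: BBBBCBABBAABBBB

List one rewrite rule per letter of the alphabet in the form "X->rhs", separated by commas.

  step 0 ⇒ step 1: ACBA ⇒ BB·CB·A·BB
    A ↦ BB
    B ↦ A
    C ↦ CB

A->BB, B->A, C->CB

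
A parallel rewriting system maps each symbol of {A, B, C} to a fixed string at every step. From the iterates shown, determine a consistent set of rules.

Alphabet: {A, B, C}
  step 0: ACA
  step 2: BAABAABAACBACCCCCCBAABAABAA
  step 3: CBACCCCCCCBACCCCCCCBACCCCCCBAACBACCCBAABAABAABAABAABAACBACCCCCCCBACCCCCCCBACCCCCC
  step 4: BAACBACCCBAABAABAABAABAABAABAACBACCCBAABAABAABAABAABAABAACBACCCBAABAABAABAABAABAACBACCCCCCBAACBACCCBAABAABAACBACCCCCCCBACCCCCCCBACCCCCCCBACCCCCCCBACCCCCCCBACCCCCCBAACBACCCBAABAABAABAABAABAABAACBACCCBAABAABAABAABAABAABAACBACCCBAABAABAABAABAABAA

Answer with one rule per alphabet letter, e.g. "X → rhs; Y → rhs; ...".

A->CCC, B->CBA, C->BAA

  step 3 ⇒ step 4: CBACCCCCCCBACCCCCCCBACCCCCCBAACBACCCBAABAABAABAABAABAACBACCCCCCCBACCCCCCCBACCCCCC ⇒ BAA·CBA·CCC·BAA·BAA·BAA·BAA·BAA·BAA·BAA·CBA·CCC·BAA·BAA·BAA·BAA·BAA·BAA·BAA·CBA·CCC·BAA·BAA·BAA·BAA·BAA·BAA·CBA·CCC·CCC·BAA·CBA·CCC·BAA·BAA·BAA·CBA·CCC·CCC·CBA·CCC·CCC·CBA·CCC·CCC·CBA·CCC·CCC·CBA·CCC·CCC·CBA·CCC·CCC·BAA·CBA·CCC·BAA·BAA·BAA·BAA·BAA·BAA·BAA·CBA·CCC·BAA·BAA·BAA·BAA·BAA·BAA·BAA·CBA·CCC·BAA·BAA·BAA·BAA·BAA·BAA
    A ↦ CCC
    B ↦ CBA
    C ↦ BAA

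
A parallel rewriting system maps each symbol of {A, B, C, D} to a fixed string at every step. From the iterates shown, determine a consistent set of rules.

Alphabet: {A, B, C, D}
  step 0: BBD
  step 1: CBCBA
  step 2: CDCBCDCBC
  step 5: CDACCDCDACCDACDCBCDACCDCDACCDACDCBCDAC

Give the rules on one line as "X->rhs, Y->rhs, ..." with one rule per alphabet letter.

  step 1 ⇒ step 2: CBCBA ⇒ CD·CB·CD·CB·C
    A ↦ C
    B ↦ CB
    C ↦ CD
  step 0 ⇒ step 1: BBD ⇒ CB·CB·A
    D ↦ A

A->C, B->CB, C->CD, D->A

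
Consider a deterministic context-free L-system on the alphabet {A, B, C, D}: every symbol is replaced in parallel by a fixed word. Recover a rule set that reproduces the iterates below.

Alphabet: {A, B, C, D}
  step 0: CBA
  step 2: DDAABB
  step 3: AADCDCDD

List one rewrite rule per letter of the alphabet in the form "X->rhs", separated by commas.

  step 2 ⇒ step 3: DDAABB ⇒ A·A·DC·DC·D·D
    A ↦ DC
    B ↦ D
    D ↦ A
    C ↦ BB  (constrained at step 0)

A->DC, B->D, C->BB, D->A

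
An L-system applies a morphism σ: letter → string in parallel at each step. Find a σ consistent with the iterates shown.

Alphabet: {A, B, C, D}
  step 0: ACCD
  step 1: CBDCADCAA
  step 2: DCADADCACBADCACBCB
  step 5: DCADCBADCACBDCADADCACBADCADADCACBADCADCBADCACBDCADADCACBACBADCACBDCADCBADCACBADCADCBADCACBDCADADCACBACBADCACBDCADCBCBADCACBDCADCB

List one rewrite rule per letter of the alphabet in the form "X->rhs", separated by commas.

A->CB, B->D, C->DCA, D->A

  step 1 ⇒ step 2: CBDCADCAA ⇒ DCA·D·A·DCA·CB·A·DCA·CB·CB
    A ↦ CB
    B ↦ D
    C ↦ DCA
    D ↦ A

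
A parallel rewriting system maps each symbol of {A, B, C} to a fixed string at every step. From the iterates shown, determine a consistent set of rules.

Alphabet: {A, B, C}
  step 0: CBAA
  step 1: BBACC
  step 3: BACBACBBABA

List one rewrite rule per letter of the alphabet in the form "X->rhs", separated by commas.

A->C, B->BA, C->B

  step 0 ⇒ step 1: CBAA ⇒ B·BA·C·C
    A ↦ C
    B ↦ BA
    C ↦ B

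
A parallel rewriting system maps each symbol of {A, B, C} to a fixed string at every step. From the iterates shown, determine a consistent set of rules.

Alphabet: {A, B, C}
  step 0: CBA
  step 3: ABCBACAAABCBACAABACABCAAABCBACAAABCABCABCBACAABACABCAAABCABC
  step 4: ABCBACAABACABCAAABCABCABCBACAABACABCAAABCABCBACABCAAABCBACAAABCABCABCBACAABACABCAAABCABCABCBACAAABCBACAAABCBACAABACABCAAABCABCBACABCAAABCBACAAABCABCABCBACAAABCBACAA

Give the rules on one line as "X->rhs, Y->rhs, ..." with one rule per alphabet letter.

A->ABC, B->BAC, C->AA

  step 3 ⇒ step 4: ABCBACAAABCBACAABACABCAAABCBACAAABCABCABCBACAABACABCAAABCABC ⇒ ABC·BAC·AA·BAC·ABC·AA·ABC·ABC·ABC·BAC·AA·BAC·ABC·AA·ABC·ABC·BAC·ABC·AA·ABC·BAC·AA·ABC·ABC·ABC·BAC·AA·BAC·ABC·AA·ABC·ABC·ABC·BAC·AA·ABC·BAC·AA·ABC·BAC·AA·BAC·ABC·AA·ABC·ABC·BAC·ABC·AA·ABC·BAC·AA·ABC·ABC·ABC·BAC·AA·ABC·BAC·AA
    A ↦ ABC
    B ↦ BAC
    C ↦ AA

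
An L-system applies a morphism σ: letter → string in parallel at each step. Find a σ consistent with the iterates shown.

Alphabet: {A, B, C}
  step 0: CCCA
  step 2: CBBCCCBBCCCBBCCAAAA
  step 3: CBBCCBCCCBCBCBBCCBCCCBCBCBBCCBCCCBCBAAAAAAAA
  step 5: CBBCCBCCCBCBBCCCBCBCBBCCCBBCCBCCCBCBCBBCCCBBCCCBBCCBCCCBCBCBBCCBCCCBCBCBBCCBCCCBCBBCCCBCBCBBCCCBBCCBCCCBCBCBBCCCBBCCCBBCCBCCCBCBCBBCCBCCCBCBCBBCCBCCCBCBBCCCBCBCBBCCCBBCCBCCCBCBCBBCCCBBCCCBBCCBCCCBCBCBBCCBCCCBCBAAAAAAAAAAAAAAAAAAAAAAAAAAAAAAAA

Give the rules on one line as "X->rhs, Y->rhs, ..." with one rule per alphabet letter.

A->AA, B->BCC, C->CB

  step 2 ⇒ step 3: CBBCCCBBCCCBBCCAAAA ⇒ CB·BCC·BCC·CB·CB·CB·BCC·BCC·CB·CB·CB·BCC·BCC·CB·CB·AA·AA·AA·AA
    A ↦ AA
    B ↦ BCC
    C ↦ CB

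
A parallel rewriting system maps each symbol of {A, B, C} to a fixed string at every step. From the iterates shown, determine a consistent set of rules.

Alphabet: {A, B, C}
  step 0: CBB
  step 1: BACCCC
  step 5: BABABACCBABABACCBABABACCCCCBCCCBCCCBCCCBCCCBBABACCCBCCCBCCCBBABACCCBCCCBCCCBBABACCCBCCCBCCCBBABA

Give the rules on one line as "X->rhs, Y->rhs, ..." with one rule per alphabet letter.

A->CB, B->CC, C->BA

  step 0 ⇒ step 1: CBB ⇒ BA·CC·CC
    B ↦ CC
    C ↦ BA
    A ↦ CB  (constrained at step 1)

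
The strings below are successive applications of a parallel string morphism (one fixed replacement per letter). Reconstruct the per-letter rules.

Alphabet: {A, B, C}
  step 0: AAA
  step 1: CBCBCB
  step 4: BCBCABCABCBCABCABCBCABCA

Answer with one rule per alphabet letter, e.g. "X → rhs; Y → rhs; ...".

  step 0 ⇒ step 1: AAA ⇒ CB·CB·CB
    A ↦ CB
    B ↦ CA  (constrained at step 1)
    C ↦ B  (constrained at step 1)

A->CB, B->CA, C->B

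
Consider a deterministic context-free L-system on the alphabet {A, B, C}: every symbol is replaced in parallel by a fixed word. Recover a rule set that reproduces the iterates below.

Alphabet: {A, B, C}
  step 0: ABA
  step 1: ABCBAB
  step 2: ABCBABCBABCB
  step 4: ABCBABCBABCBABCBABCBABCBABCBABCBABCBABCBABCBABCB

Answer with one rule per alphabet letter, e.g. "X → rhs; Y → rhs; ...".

A->AB, B->CB, C->AB

  step 1 ⇒ step 2: ABCBAB ⇒ AB·CB·AB·CB·AB·CB
    A ↦ AB
    B ↦ CB
    C ↦ AB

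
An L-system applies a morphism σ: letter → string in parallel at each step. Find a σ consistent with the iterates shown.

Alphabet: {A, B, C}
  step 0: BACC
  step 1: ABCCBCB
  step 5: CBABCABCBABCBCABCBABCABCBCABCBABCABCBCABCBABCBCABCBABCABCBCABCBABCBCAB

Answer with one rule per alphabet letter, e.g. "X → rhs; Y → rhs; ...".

A->C, B->AB, C->CB

  step 0 ⇒ step 1: BACC ⇒ AB·C·CB·CB
    A ↦ C
    B ↦ AB
    C ↦ CB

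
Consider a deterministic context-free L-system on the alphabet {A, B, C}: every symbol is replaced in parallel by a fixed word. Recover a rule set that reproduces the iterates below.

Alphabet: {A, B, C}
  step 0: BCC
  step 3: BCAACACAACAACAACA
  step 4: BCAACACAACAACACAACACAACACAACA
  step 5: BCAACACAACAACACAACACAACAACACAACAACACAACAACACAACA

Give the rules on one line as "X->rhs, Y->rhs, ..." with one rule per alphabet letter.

  step 4 ⇒ step 5: BCAACACAACAACACAACACAACACAACA ⇒ BCA·A·CA·CA·A·CA·A·CA·CA·A·CA·CA·A·CA·A·CA·CA·A·CA·A·CA·CA·A·CA·A·CA·CA·A·CA
    A ↦ CA
    B ↦ BCA
    C ↦ A

A->CA, B->BCA, C->A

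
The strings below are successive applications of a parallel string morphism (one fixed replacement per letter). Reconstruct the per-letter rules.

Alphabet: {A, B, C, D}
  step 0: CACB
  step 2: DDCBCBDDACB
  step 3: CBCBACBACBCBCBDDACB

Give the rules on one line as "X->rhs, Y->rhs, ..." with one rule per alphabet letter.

  step 2 ⇒ step 3: DDCBCBDDACB ⇒ CB·CB·A·CB·A·CB·CB·CB·DD·A·CB
    A ↦ DD
    B ↦ CB
    C ↦ A
    D ↦ CB

A->DD, B->CB, C->A, D->CB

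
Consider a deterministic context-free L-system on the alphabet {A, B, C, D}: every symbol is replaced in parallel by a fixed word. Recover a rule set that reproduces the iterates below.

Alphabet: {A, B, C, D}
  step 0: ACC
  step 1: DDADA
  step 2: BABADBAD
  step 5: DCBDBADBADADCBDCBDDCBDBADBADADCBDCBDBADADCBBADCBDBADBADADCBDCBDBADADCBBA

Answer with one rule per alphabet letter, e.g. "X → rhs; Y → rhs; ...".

  step 1 ⇒ step 2: DDADA ⇒ BA·BA·D·BA·D
    A ↦ D
    D ↦ BA
    B ↦ DCB  (constrained at step 2)
  step 0 ⇒ step 1: ACC ⇒ D·DA·DA
    C ↦ DA

A->D, B->DCB, C->DA, D->BA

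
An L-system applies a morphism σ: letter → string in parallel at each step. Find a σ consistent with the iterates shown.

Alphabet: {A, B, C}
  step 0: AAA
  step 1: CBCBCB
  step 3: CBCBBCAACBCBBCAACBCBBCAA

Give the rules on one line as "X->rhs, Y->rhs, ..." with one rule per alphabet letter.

A->CB, B->BC, C->AA

  step 0 ⇒ step 1: AAA ⇒ CB·CB·CB
    A ↦ CB
    B ↦ BC  (constrained at step 1)
    C ↦ AA  (constrained at step 1)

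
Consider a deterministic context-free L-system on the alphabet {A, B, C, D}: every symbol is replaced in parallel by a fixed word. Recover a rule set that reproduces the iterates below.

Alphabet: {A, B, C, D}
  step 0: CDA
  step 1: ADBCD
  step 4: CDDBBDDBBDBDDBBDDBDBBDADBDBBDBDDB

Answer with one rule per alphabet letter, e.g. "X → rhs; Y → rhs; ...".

A->CD, B->BD, C->A, D->DB

  step 0 ⇒ step 1: CDA ⇒ A·DB·CD
    A ↦ CD
    C ↦ A
    D ↦ DB
    B ↦ BD  (constrained at step 1)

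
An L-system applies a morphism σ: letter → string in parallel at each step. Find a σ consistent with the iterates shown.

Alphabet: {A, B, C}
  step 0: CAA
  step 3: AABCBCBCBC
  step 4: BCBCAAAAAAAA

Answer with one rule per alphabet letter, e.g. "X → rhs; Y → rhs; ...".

A->BC, B->A, C->A

  step 3 ⇒ step 4: AABCBCBCBC ⇒ BC·BC·A·A·A·A·A·A·A·A
    A ↦ BC
    B ↦ A
    C ↦ A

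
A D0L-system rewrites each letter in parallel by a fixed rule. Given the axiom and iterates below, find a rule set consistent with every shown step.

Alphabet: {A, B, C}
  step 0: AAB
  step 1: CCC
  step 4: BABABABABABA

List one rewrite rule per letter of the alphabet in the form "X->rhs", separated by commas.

A->C, B->C, C->BA

  step 0 ⇒ step 1: AAB ⇒ C·C·C
    A ↦ C
    B ↦ C
    C ↦ BA  (constrained at step 1)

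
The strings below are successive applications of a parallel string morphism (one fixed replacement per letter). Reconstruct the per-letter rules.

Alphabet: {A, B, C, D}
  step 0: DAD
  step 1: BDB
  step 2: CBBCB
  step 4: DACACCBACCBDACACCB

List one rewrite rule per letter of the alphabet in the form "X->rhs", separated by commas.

  step 1 ⇒ step 2: BDB ⇒ CB·B·CB
    B ↦ CB
    D ↦ B
  step 0 ⇒ step 1: DAD ⇒ B·D·B
    A ↦ D
    C ↦ AC  (constrained at step 2)

A->D, B->CB, C->AC, D->B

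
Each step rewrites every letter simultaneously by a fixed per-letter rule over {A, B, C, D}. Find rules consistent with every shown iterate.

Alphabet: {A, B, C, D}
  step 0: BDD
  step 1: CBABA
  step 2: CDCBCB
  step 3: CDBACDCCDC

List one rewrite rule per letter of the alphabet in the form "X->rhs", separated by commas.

  step 2 ⇒ step 3: CDCBCB ⇒ CD·BA·CD·C·CD·C
    B ↦ C
    C ↦ CD
    D ↦ BA
  step 1 ⇒ step 2: CBABA ⇒ CD·C·B·C·B
    A ↦ B

A->B, B->C, C->CD, D->BA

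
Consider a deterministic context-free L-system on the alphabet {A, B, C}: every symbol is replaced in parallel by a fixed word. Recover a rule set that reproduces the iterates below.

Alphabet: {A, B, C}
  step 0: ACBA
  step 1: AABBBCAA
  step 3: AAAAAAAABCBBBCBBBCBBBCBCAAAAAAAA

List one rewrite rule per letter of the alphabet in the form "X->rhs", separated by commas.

A->AA, B->BC, C->BB

  step 0 ⇒ step 1: ACBA ⇒ AA·BB·BC·AA
    A ↦ AA
    B ↦ BC
    C ↦ BB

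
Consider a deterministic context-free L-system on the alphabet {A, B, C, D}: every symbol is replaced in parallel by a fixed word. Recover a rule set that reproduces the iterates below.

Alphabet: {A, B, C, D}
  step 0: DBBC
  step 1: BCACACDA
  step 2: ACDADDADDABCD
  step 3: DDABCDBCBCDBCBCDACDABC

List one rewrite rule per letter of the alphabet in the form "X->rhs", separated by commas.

A->D, B->AC, C->DA, D->BC

  step 2 ⇒ step 3: ACDADDADDABCD ⇒ D·DA·BC·D·BC·BC·D·BC·BC·D·AC·DA·BC
    A ↦ D
    B ↦ AC
    C ↦ DA
    D ↦ BC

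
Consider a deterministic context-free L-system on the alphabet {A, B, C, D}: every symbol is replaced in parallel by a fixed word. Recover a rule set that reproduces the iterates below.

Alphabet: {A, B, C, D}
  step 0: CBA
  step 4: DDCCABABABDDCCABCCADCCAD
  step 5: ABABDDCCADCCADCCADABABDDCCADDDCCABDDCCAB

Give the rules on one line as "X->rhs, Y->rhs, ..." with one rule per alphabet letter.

A->CC, B->AD, C->D, D->AB

  step 4 ⇒ step 5: DDCCABABABDDCCABCCADCCAD ⇒ AB·AB·D·D·CC·AD·CC·AD·CC·AD·AB·AB·D·D·CC·AD·D·D·CC·AB·D·D·CC·AB
    A ↦ CC
    B ↦ AD
    C ↦ D
    D ↦ AB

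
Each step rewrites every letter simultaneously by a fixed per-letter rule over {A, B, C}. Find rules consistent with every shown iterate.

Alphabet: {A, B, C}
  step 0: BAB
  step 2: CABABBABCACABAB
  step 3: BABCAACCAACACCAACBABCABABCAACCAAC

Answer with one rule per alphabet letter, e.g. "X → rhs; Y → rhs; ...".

A->CA, B->AC, C->BAB

  step 2 ⇒ step 3: CABABBABCACABAB ⇒ BAB·CA·AC·CA·AC·AC·CA·AC·BAB·CA·BAB·CA·AC·CA·AC
    A ↦ CA
    B ↦ AC
    C ↦ BAB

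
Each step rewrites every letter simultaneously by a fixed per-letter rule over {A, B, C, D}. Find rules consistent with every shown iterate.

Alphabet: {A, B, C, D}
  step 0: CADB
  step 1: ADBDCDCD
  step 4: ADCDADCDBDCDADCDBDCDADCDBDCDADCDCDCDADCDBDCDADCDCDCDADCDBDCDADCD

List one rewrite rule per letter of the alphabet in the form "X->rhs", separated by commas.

A->BD, B->CD, C->AD, D->CD

  step 0 ⇒ step 1: CADB ⇒ AD·BD·CD·CD
    A ↦ BD
    B ↦ CD
    C ↦ AD
    D ↦ CD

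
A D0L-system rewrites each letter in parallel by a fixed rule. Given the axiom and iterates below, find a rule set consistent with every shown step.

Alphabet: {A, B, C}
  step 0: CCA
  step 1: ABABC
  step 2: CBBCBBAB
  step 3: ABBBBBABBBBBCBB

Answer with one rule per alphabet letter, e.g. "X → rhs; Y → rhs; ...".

A->C, B->BB, C->AB

  step 2 ⇒ step 3: CBBCBBAB ⇒ AB·BB·BB·AB·BB·BB·C·BB
    A ↦ C
    B ↦ BB
    C ↦ AB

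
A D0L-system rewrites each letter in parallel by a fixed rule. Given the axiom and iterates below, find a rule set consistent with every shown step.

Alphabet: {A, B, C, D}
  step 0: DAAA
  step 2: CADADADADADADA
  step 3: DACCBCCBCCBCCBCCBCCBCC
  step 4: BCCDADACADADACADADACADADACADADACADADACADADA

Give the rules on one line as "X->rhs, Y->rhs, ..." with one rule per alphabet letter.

  step 3 ⇒ step 4: DACCBCCBCCBCCBCCBCCBCC ⇒ B·CC·DA·DA·CA·DA·DA·CA·DA·DA·CA·DA·DA·CA·DA·DA·CA·DA·DA·CA·DA·DA
    A ↦ CC
    B ↦ CA
    C ↦ DA
    D ↦ B

A->CC, B->CA, C->DA, D->B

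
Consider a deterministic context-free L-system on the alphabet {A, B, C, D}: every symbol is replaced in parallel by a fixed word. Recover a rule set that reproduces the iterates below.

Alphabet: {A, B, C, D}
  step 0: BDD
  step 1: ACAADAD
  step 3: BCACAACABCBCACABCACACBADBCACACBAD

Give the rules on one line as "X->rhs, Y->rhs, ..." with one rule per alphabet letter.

  step 0 ⇒ step 1: BDD ⇒ ACA·AD·AD
    B ↦ ACA
    D ↦ AD
    A ↦ CB  (constrained at step 1)
    C ↦ BC  (constrained at step 1)

A->CB, B->ACA, C->BC, D->AD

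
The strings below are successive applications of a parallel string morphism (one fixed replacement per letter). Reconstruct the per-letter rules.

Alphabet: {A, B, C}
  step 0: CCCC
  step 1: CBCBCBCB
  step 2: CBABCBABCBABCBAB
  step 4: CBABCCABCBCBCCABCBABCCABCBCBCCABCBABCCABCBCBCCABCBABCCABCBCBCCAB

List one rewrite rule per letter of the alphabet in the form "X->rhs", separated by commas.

A->CC, B->AB, C->CB

  step 1 ⇒ step 2: CBCBCBCB ⇒ CB·AB·CB·AB·CB·AB·CB·AB
    B ↦ AB
    C ↦ CB
    A ↦ CC  (constrained at step 2)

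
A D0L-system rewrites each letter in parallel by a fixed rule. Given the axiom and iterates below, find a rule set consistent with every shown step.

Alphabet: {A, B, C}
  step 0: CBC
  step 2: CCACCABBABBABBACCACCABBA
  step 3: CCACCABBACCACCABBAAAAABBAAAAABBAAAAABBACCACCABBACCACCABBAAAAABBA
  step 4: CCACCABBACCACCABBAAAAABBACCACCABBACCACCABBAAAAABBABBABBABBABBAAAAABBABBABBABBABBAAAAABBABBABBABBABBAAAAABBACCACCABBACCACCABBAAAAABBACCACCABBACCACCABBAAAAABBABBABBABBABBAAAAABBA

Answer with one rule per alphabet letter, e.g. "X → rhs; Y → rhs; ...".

  step 3 ⇒ step 4: CCACCABBACCACCABBAAAAABBAAAAABBAAAAABBACCACCABBACCACCABBAAAAABBA ⇒ CCA·CCA·BBA·CCA·CCA·BBA·AA·AA·BBA·CCA·CCA·BBA·CCA·CCA·BBA·AA·AA·BBA·BBA·BBA·BBA·BBA·AA·AA·BBA·BBA·BBA·BBA·BBA·AA·AA·BBA·BBA·BBA·BBA·BBA·AA·AA·BBA·CCA·CCA·BBA·CCA·CCA·BBA·AA·AA·BBA·CCA·CCA·BBA·CCA·CCA·BBA·AA·AA·BBA·BBA·BBA·BBA·BBA·AA·AA·BBA
    A ↦ BBA
    B ↦ AA
    C ↦ CCA

A->BBA, B->AA, C->CCA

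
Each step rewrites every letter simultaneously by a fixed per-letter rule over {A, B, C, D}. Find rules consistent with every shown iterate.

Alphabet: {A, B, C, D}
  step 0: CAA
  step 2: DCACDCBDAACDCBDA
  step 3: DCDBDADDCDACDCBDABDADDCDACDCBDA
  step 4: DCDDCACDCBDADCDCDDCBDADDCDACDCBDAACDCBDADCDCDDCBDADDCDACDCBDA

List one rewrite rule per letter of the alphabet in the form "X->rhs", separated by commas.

A->BDA, B->AC, C->D, D->DC

  step 3 ⇒ step 4: DCDBDADDCDACDCBDABDADDCDACDCBDA ⇒ DC·D·DC·AC·DC·BDA·DC·DC·D·DC·BDA·D·DC·D·AC·DC·BDA·AC·DC·BDA·DC·DC·D·DC·BDA·D·DC·D·AC·DC·BDA
    A ↦ BDA
    B ↦ AC
    C ↦ D
    D ↦ DC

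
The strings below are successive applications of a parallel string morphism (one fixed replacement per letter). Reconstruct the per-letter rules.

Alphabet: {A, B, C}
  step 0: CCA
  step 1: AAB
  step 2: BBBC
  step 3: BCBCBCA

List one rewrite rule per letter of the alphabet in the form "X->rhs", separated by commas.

A->B, B->BC, C->A

  step 2 ⇒ step 3: BBBC ⇒ BC·BC·BC·A
    B ↦ BC
    C ↦ A
  step 0 ⇒ step 1: CCA ⇒ A·A·B
    A ↦ B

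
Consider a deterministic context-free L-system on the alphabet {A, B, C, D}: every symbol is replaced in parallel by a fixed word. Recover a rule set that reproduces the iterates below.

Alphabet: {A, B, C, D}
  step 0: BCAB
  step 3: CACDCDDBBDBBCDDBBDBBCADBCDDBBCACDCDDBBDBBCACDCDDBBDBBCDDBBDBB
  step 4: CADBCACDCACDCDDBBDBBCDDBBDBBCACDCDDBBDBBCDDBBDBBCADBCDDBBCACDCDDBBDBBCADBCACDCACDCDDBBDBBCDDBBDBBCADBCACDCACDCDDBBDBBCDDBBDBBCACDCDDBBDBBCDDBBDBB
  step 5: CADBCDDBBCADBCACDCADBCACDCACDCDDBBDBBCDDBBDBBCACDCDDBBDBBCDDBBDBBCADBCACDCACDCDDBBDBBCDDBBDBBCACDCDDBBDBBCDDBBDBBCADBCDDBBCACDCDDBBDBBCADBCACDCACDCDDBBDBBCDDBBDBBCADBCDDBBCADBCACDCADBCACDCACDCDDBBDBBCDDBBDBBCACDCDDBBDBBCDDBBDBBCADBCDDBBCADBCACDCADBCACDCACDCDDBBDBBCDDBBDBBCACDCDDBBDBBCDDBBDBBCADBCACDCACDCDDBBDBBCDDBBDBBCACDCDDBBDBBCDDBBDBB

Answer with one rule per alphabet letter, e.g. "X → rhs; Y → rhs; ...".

  step 4 ⇒ step 5: CADBCACDCACDCDDBBDBBCDDBBDBBCACDCDDBBDBBCDDBBDBBCADBCDDBBCACDCDDBBDBBCADBCACDCACDCDDBBDBBCDDBBDBBCADBCACDCACDCDDBBDBBCDDBBDBBCACDCDDBBDBBCDDBBDBB ⇒ CA·DB·CD·DBB·CA·DB·CA·CD·CA·DB·CA·CD·CA·CD·CD·DBB·DBB·CD·DBB·DBB·CA·CD·CD·DBB·DBB·CD·DBB·DBB·CA·DB·CA·CD·CA·CD·CD·DBB·DBB·CD·DBB·DBB·CA·CD·CD·DBB·DBB·CD·DBB·DBB·CA·DB·CD·DBB·CA·CD·CD·DBB·DBB·CA·DB·CA·CD·CA·CD·CD·DBB·DBB·CD·DBB·DBB·CA·DB·CD·DBB·CA·DB·CA·CD·CA·DB·CA·CD·CA·CD·CD·DBB·DBB·CD·DBB·DBB·CA·CD·CD·DBB·DBB·CD·DBB·DBB·CA·DB·CD·DBB·CA·DB·CA·CD·CA·DB·CA·CD·CA·CD·CD·DBB·DBB·CD·DBB·DBB·CA·CD·CD·DBB·DBB·CD·DBB·DBB·CA·DB·CA·CD·CA·CD·CD·DBB·DBB·CD·DBB·DBB·CA·CD·CD·DBB·DBB·CD·DBB·DBB
    A ↦ DB
    B ↦ DBB
    C ↦ CA
    D ↦ CD

A->DB, B->DBB, C->CA, D->CD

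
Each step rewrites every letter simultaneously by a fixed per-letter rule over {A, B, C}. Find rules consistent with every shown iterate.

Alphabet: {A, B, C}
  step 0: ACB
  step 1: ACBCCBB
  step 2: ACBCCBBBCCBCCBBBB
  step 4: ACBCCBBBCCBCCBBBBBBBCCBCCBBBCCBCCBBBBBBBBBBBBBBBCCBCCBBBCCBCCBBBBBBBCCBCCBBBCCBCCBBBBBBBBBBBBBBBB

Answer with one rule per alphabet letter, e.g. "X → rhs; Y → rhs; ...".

  step 1 ⇒ step 2: ACBCCBB ⇒ AC·BCC·BB·BCC·BCC·BB·BB
    A ↦ AC
    B ↦ BB
    C ↦ BCC

A->AC, B->BB, C->BCC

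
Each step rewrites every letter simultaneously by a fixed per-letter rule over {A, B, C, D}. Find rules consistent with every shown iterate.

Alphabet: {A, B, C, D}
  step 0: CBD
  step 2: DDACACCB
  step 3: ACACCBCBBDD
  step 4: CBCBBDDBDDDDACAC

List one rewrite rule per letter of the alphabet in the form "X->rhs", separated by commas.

  step 3 ⇒ step 4: ACACCBCBBDD ⇒ C·B·C·B·B·DD·B·DD·DD·AC·AC
    A ↦ C
    B ↦ DD
    C ↦ B
    D ↦ AC

A->C, B->DD, C->B, D->AC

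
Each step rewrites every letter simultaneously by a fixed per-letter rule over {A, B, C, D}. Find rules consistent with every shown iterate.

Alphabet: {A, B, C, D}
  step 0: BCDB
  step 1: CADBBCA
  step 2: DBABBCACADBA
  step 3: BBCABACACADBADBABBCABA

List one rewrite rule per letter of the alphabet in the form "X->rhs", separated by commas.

  step 2 ⇒ step 3: DBABBCACADBA ⇒ BB·CA·BA·CA·CA·D·BA·D·BA·BB·CA·BA
    A ↦ BA
    B ↦ CA
    C ↦ D
    D ↦ BB

A->BA, B->CA, C->D, D->BB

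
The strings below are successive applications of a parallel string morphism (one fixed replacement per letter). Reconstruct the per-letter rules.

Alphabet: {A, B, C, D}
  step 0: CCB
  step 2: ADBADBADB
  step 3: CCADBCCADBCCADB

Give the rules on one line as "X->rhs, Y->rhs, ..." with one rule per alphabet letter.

  step 2 ⇒ step 3: ADBADBADB ⇒ CC·A·DB·CC·A·DB·CC·A·DB
    A ↦ CC
    B ↦ DB
    D ↦ A
    C ↦ DB  (constrained at step 0)

A->CC, B->DB, C->DB, D->A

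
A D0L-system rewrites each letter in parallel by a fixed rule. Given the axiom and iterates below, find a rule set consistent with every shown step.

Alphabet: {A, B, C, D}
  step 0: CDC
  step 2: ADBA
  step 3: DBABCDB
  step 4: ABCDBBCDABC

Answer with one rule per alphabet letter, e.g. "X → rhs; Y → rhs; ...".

A->DB, B->BC, C->D, D->A

  step 3 ⇒ step 4: DBABCDB ⇒ A·BC·DB·BC·D·A·BC
    A ↦ DB
    B ↦ BC
    C ↦ D
    D ↦ A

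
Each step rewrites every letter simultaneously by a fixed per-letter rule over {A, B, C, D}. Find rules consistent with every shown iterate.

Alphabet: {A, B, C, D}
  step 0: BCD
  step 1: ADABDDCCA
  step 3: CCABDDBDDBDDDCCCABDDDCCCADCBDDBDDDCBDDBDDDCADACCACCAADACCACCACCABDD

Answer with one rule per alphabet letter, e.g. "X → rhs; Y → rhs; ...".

  step 0 ⇒ step 1: BCD ⇒ ADA·BDD·CCA
    B ↦ ADA
    C ↦ BDD
    D ↦ CCA
    A ↦ DC  (constrained at step 1)

A->DC, B->ADA, C->BDD, D->CCA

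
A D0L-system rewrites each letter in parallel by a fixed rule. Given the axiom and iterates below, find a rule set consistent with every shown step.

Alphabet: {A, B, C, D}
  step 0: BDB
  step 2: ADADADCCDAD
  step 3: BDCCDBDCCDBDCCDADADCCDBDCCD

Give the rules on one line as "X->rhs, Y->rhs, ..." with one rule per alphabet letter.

A->BD, B->C, C->AD, D->CCD

  step 2 ⇒ step 3: ADADADCCDAD ⇒ BD·CCD·BD·CCD·BD·CCD·AD·AD·CCD·BD·CCD
    A ↦ BD
    C ↦ AD
    D ↦ CCD
    B ↦ C  (constrained at step 0)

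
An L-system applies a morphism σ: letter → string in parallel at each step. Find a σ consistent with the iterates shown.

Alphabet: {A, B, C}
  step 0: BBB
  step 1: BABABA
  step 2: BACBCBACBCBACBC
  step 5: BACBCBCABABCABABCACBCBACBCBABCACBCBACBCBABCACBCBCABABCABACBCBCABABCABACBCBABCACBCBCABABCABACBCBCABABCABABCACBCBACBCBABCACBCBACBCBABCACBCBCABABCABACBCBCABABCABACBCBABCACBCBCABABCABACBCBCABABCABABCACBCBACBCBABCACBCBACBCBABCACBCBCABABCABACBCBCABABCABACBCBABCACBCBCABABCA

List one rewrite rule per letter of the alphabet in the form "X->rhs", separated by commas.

  step 1 ⇒ step 2: BABABA ⇒ BA·CBC·BA·CBC·BA·CBC
    A ↦ CBC
    B ↦ BA
    C ↦ BCA  (constrained at step 2)

A->CBC, B->BA, C->BCA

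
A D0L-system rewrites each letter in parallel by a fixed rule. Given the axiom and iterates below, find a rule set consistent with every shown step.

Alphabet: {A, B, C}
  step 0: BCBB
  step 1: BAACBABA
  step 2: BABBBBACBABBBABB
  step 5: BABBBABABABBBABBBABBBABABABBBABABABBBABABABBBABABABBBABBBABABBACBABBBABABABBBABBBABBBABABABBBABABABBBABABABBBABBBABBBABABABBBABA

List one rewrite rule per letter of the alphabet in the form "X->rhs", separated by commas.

  step 1 ⇒ step 2: BAACBABA ⇒ BA·BB·BB·AC·BA·BB·BA·BB
    A ↦ BB
    B ↦ BA
    C ↦ AC

A->BB, B->BA, C->AC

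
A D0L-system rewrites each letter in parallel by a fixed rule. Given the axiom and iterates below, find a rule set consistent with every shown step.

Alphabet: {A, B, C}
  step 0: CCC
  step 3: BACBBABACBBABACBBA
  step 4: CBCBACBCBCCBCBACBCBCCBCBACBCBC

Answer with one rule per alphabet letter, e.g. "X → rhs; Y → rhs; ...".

A->C, B->CB, C->BA

  step 3 ⇒ step 4: BACBBABACBBABACBBA ⇒ CB·C·BA·CB·CB·C·CB·C·BA·CB·CB·C·CB·C·BA·CB·CB·C
    A ↦ C
    B ↦ CB
    C ↦ BA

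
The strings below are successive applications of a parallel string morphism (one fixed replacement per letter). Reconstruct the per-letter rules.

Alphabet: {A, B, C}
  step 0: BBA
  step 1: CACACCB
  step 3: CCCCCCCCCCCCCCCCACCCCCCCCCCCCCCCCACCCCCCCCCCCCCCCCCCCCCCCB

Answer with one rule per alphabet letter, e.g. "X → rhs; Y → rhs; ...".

  step 0 ⇒ step 1: BBA ⇒ CA·CA·CCB
    A ↦ CCB
    B ↦ CA
    C ↦ CCC  (constrained at step 1)

A->CCB, B->CA, C->CCC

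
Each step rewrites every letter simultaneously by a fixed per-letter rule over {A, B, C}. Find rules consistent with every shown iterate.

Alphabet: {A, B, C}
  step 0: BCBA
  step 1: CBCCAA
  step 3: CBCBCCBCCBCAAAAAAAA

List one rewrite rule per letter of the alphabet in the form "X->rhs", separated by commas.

  step 0 ⇒ step 1: BCBA ⇒ C·BC·C·AA
    A ↦ AA
    B ↦ C
    C ↦ BC

A->AA, B->C, C->BC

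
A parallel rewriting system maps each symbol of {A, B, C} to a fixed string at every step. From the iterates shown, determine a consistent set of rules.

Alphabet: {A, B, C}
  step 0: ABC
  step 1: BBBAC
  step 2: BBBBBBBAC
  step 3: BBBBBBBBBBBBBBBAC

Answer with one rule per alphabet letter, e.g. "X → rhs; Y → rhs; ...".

A->B, B->BB, C->AC

  step 2 ⇒ step 3: BBBBBBBAC ⇒ BB·BB·BB·BB·BB·BB·BB·B·AC
    A ↦ B
    B ↦ BB
    C ↦ AC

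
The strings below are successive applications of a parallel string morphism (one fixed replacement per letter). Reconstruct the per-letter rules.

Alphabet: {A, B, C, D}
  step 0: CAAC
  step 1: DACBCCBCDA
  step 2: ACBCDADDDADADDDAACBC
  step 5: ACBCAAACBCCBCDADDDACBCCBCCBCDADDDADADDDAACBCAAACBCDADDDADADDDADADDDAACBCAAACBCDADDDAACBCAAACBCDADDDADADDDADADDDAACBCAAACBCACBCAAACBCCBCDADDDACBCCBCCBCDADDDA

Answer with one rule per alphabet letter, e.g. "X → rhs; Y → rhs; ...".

  step 1 ⇒ step 2: DACBCCBCDA ⇒ A·CBC·DA·DD·DA·DA·DD·DA·A·CBC
    A ↦ CBC
    B ↦ DD
    C ↦ DA
    D ↦ A

A->CBC, B->DD, C->DA, D->A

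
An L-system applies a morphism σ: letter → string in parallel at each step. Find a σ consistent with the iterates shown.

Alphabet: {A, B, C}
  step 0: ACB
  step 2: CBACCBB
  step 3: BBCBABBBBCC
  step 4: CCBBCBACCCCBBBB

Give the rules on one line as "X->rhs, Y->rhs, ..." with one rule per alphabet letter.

A->BA, B->C, C->BB

  step 3 ⇒ step 4: BBCBABBBBCC ⇒ C·C·BB·C·BA·C·C·C·C·BB·BB
    A ↦ BA
    B ↦ C
    C ↦ BB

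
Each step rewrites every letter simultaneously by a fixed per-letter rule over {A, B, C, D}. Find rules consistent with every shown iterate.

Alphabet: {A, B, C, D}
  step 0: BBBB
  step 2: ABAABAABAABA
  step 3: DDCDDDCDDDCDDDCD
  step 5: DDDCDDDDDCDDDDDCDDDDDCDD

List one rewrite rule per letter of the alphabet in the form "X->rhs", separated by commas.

A->D, B->DC, C->BA, D->A

  step 2 ⇒ step 3: ABAABAABAABA ⇒ D·DC·D·D·DC·D·D·DC·D·D·DC·D
    A ↦ D
    B ↦ DC
    C ↦ BA  (constrained at step 3)
    D ↦ A  (constrained at step 3)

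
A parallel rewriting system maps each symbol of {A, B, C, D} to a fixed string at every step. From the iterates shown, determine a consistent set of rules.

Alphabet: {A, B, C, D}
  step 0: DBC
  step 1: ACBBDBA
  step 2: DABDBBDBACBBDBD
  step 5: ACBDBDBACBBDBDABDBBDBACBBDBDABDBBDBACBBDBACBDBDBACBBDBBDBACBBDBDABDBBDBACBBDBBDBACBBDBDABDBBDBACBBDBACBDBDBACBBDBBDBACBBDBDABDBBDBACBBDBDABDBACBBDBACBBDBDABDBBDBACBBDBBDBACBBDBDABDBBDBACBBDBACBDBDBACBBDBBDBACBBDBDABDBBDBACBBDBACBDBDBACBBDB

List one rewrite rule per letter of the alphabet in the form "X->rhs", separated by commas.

A->D, B->BDB, C->A, D->ACB

  step 1 ⇒ step 2: ACBBDBA ⇒ D·A·BDB·BDB·ACB·BDB·D
    A ↦ D
    B ↦ BDB
    C ↦ A
    D ↦ ACB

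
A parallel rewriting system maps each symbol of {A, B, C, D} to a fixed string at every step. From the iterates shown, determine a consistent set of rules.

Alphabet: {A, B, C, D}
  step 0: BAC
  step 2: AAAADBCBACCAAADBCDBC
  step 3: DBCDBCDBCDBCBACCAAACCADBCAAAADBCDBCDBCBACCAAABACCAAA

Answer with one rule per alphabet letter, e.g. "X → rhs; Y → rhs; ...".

  step 2 ⇒ step 3: AAAADBCBACCAAADBCDBC ⇒ DBC·DBC·DBC·DBC·BA·CCA·AA·CCA·DBC·AA·AA·DBC·DBC·DBC·BA·CCA·AA·BA·CCA·AA
    A ↦ DBC
    B ↦ CCA
    C ↦ AA
    D ↦ BA

A->DBC, B->CCA, C->AA, D->BA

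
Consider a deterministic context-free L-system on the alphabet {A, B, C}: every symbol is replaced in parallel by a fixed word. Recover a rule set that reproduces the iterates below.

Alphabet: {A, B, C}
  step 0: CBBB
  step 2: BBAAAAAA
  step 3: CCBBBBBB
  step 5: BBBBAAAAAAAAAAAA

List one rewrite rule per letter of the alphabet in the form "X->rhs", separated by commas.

  step 2 ⇒ step 3: BBAAAAAA ⇒ C·C·B·B·B·B·B·B
    A ↦ B
    B ↦ C
    C ↦ AA  (constrained at step 0)

A->B, B->C, C->AA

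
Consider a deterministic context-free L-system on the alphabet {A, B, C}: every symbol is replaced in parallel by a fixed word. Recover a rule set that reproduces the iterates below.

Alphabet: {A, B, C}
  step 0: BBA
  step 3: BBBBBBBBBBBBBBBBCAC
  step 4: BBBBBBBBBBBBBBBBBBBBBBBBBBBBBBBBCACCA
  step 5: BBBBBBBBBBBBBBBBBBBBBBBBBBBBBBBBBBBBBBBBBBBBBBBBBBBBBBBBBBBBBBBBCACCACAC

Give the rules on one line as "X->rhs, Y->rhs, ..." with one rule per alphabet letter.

A->C, B->BB, C->CA

  step 4 ⇒ step 5: BBBBBBBBBBBBBBBBBBBBBBBBBBBBBBBBCACCA ⇒ BB·BB·BB·BB·BB·BB·BB·BB·BB·BB·BB·BB·BB·BB·BB·BB·BB·BB·BB·BB·BB·BB·BB·BB·BB·BB·BB·BB·BB·BB·BB·BB·CA·C·CA·CA·C
    A ↦ C
    B ↦ BB
    C ↦ CA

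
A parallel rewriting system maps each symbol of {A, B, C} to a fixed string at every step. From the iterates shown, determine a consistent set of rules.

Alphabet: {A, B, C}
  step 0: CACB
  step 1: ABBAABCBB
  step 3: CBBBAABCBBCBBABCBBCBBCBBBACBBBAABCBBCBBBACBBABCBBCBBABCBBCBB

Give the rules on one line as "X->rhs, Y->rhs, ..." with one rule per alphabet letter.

  step 0 ⇒ step 1: CACB ⇒ AB·BA·AB·CBB
    A ↦ BA
    B ↦ CBB
    C ↦ AB

A->BA, B->CBB, C->AB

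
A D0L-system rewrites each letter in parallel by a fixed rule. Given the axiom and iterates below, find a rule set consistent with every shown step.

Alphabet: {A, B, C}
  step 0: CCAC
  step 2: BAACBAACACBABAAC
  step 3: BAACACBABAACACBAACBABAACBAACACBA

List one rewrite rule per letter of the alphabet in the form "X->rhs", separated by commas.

A->AC, B->BA, C->BA

  step 2 ⇒ step 3: BAACBAACACBABAAC ⇒ BA·AC·AC·BA·BA·AC·AC·BA·AC·BA·BA·AC·BA·AC·AC·BA
    A ↦ AC
    B ↦ BA
    C ↦ BA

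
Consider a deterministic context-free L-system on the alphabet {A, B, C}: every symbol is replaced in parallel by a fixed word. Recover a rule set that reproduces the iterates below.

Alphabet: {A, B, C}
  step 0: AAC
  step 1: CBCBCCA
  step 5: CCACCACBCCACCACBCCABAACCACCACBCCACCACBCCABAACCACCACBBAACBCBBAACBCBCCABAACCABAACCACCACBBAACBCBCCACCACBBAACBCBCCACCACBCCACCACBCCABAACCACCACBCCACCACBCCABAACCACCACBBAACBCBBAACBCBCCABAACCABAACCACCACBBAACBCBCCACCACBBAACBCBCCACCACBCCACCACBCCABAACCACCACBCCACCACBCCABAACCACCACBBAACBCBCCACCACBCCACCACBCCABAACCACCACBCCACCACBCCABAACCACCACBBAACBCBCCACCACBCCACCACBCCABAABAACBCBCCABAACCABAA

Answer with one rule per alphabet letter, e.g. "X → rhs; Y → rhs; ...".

A->CB, B->BAA, C->CCA

  step 0 ⇒ step 1: AAC ⇒ CB·CB·CCA
    A ↦ CB
    C ↦ CCA
    B ↦ BAA  (constrained at step 1)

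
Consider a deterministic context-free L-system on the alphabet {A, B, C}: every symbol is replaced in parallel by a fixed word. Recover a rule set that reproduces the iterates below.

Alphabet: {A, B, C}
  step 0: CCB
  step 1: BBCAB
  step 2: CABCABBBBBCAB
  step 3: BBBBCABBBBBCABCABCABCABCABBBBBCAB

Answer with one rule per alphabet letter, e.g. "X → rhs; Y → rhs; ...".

  step 2 ⇒ step 3: CABCABBBBBCAB ⇒ B·BBB·CAB·B·BBB·CAB·CAB·CAB·CAB·CAB·B·BBB·CAB
    A ↦ BBB
    B ↦ CAB
    C ↦ B

A->BBB, B->CAB, C->B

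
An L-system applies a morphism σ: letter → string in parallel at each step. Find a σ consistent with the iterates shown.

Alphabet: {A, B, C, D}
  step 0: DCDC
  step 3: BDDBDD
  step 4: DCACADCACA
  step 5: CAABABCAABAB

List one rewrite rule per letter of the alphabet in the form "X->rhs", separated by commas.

  step 4 ⇒ step 5: DCACADCACA ⇒ CA·A·B·A·B·CA·A·B·A·B
    A ↦ B
    C ↦ A
    D ↦ CA
  step 3 ⇒ step 4: BDDBDD ⇒ D·CA·CA·D·CA·CA
    B ↦ D

A->B, B->D, C->A, D->CA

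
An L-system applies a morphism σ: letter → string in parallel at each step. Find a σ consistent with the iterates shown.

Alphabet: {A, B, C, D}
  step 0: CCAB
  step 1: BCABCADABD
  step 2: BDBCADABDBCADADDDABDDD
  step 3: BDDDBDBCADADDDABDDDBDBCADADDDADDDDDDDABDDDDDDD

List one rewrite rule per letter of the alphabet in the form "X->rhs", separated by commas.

  step 2 ⇒ step 3: BDBCADABDBCADADDDABDDD ⇒ BD·DD·BD·BCA·DA·DD·DA·BD·DD·BD·BCA·DA·DD·DA·DD·DD·DD·DA·BD·DD·DD·DD
    A ↦ DA
    B ↦ BD
    C ↦ BCA
    D ↦ DD

A->DA, B->BD, C->BCA, D->DD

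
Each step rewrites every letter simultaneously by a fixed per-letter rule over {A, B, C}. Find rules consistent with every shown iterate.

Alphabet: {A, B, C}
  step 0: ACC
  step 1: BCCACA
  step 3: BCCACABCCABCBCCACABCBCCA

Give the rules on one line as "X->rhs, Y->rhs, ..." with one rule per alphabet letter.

A->BC, B->BC, C->CA

  step 0 ⇒ step 1: ACC ⇒ BC·CA·CA
    A ↦ BC
    C ↦ CA
    B ↦ BC  (constrained at step 1)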